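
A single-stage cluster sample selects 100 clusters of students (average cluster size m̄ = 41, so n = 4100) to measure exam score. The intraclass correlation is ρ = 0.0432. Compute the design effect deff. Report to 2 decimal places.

2.73

deff = 1 + (41 − 1)·0.0432 = 1 + 1.728 = 2.728.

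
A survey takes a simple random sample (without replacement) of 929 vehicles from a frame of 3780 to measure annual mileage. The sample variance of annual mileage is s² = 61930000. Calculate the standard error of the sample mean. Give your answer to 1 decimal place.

224.2

Under SRS without replacement, Var(ȳ) = (1 − f)·s²/n with f = n/N = 929/3780 = 0.24576720.
Var(ȳ) = (1 − 0.24576720)·61930000/929 = 0.75423280·66663.079 = 50279.481.
SE(ȳ) = √(50279.481) = 224.2.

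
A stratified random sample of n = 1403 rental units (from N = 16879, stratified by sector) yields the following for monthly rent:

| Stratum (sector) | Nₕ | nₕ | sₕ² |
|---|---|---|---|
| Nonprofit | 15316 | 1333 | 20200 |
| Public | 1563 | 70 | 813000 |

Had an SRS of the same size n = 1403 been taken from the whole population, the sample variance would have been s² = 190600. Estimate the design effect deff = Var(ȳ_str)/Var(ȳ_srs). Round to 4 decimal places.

0.8552

Var(ȳ_str) = Σ Wₕ²(1−fₕ)sₕ²/nₕ with Wₕ = Nₕ/16879:
  Nonprofit: (15316/16879)²·(1−1333/15316)·20200/1333 = 11.391306
  Public: (1563/16879)²·(1−70/1563)·813000/70 = 95.130081
  → Var(ȳ_str) = 106.52139.
Var(ȳ_srs) = (1 − 1403/16879)·190600/1403 = 124.55961.
deff = 106.52139 / 124.55961 = 0.8552.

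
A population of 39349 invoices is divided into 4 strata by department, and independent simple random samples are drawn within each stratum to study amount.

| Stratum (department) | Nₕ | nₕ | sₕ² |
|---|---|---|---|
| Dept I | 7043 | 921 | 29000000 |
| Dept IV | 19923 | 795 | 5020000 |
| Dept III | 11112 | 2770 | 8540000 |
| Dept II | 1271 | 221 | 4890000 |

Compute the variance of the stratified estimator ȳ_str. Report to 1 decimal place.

Var(ȳ_str) = Σₕ Wₕ²(1 − fₕ)sₕ²/nₕ with Wₕ = Nₕ/N, N = 39349.
Dept I: Wₕ = 0.17898803; term = 0.17898803²·(1 − 0.13076814)·29000000/921 = 876.84329.
Dept IV: Wₕ = 0.50631528; term = 0.50631528²·(1 − 0.03990363)·5020000/795 = 1554.152.
Dept III: Wₕ = 0.28239599; term = 0.28239599²·(1 − 0.24928006)·8540000/2770 = 184.5751.
Dept II: Wₕ = 0.03230069; term = 0.03230069²·(1 − 0.17387884)·4890000/221 = 19.071464.
Sum = 2634.6419.

2634.6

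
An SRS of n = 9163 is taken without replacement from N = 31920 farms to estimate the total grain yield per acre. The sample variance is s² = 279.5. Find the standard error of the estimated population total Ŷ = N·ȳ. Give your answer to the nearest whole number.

4707

Var(Ŷ) = N²·Var(ȳ) = N²·(1 − n/N)·s²/n.
f = 9163/31920 = 0.28706140; Var(ȳ) = 0.71293860·279.5/9163 = 0.021746845.
Var(Ŷ) = 31920² · 0.021746845 = 2.2157565 × 10^7.
SE(Ŷ) = √(2.2157565 × 10^7) = 4707.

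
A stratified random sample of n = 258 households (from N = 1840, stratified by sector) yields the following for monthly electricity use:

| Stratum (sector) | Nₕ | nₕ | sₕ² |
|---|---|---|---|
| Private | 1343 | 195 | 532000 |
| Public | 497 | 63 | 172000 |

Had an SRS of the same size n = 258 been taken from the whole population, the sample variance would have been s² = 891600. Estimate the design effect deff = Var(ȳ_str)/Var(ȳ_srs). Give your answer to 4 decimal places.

0.4767

Var(ȳ_str) = Σ Wₕ²(1−fₕ)sₕ²/nₕ with Wₕ = Nₕ/1840:
  Private: (1343/1840)²·(1−195/1343)·532000/195 = 1242.3938
  Public: (497/1840)²·(1−63/497)·172000/63 = 173.93956
  → Var(ȳ_str) = 1416.3334.
Var(ȳ_srs) = (1 − 258/1840)·891600/258 = 2971.2487.
deff = 1416.3334 / 2971.2487 = 0.4767.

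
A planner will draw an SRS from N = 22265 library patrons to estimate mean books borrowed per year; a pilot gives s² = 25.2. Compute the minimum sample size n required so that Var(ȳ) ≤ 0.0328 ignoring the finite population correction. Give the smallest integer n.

Without fpc, n₀ = s²/D = 25.2/0.0328 = 768.2927.
Rounding up, n = 769.

769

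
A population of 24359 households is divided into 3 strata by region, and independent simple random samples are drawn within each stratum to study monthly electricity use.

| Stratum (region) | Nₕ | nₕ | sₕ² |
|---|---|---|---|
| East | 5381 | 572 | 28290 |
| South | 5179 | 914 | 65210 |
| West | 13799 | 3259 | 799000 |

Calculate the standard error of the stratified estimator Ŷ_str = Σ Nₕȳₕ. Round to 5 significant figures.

Var(Ŷ_str) = Σₕ Nₕ²(1 − fₕ)sₕ²/nₕ.
East: 5381²·(1 − 572/5381)·28290/572 = 1.2798371 × 10^9.
South: 5179²·(1 − 914/5179)·65210/914 = 1.5759156 × 10^9.
West: 13799²·(1 − 3259/13799)·799000/3259 = 3.565748 × 10^10.
Sum = 3.8513233 × 10^10.
SE = √(3.8513233 × 10^10) = 196250.

196250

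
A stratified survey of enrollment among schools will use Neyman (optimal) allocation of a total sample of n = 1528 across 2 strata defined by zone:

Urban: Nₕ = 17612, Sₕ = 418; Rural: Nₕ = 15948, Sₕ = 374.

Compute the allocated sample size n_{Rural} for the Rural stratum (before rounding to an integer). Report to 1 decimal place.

Neyman allocation: nₕ = n·NₕSₕ / Σⱼ NⱼSⱼ.
Σ NⱼSⱼ = 17612·418 + 15948·374 = 1.3326368 × 10^7.
n_{Rural} = 1528·15948·374 / (1.3326368 × 10^7) = 683.9.

683.9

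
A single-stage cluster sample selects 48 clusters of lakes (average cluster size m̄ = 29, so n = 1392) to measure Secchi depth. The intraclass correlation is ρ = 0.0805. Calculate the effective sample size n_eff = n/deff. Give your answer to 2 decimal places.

427.78

deff = 1 + (29 − 1)·0.0805 = 1 + 2.254 = 3.254.
n_eff = 1392 / 3.254 = 427.78.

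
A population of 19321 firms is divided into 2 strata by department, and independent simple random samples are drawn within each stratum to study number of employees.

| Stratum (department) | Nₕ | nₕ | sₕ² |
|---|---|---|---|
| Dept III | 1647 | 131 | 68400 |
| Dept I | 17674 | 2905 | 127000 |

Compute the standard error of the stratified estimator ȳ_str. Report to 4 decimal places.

Var(ȳ_str) = Σₕ Wₕ²(1 − fₕ)sₕ²/nₕ with Wₕ = Nₕ/N, N = 19321.
Dept III: Wₕ = 0.08524403; term = 0.08524403²·(1 − 0.07953855)·68400/131 = 3.4923552.
Dept I: Wₕ = 0.91475597; term = 0.91475597²·(1 − 0.16436573)·127000/2905 = 30.569218.
Sum = 34.061573.
SE = √(34.061573) = 5.8362.

5.8362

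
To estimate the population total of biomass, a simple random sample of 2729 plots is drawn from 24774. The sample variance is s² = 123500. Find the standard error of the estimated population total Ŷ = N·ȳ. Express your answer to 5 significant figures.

157210

Var(Ŷ) = N²·Var(ȳ) = N²·(1 − n/N)·s²/n.
f = 2729/24774 = 0.11015581; Var(ȳ) = 0.88984419·123500/2729 = 40.269607.
Var(Ŷ) = 24774² · 40.269607 = 2.4715515 × 10^10.
SE(Ŷ) = √(2.4715515 × 10^10) = 157210.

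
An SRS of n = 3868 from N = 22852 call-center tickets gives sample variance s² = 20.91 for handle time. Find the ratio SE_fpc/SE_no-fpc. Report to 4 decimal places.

f = n/N = 3868/22852 = 0.16926308.
SE_no-fpc = √(s²/n) = 0.073524788; SE_fpc = √((1−f)s²/n) = 0.067014.
Ratio = √(1−f) = 0.91144770.

0.9114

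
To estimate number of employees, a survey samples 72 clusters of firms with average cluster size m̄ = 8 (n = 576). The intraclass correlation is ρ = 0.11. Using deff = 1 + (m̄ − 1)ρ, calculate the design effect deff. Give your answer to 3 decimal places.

deff = 1 + (8 − 1)·0.11 = 1 + 0.77 = 1.77.

1.770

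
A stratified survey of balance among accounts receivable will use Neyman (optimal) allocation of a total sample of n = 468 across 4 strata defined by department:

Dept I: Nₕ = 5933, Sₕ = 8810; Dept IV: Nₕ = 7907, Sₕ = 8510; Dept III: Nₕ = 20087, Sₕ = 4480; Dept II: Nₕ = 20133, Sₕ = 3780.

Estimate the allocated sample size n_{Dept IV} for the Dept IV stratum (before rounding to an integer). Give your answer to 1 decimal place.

Neyman allocation: nₕ = n·NₕSₕ / Σⱼ NⱼSⱼ.
Σ NⱼSⱼ = 5933·8810 + 7907·8510 + 20087·4480 + 20133·3780 = 2.856508 × 10^8.
n_{Dept IV} = 468·7907·8510 / (2.856508 × 10^8) = 110.2.

110.2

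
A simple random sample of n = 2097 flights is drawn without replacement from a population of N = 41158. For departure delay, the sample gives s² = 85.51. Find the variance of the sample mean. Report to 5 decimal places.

Under SRS without replacement, Var(ȳ) = (1 − f)·s²/n with f = n/N = 2097/41158 = 0.05095000.
Var(ȳ) = (1 − 0.05095000)·85.51/2097 = 0.94905000·0.040777301 = 0.038699698.

0.03870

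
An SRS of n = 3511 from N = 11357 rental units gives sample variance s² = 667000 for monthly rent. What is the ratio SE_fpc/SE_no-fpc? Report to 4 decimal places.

0.8312

f = n/N = 3511/11357 = 0.30914854.
SE_no-fpc = √(s²/n) = 13.783119; SE_fpc = √((1−f)s²/n) = 11.45618.
Ratio = √(1−f) = 0.83117475.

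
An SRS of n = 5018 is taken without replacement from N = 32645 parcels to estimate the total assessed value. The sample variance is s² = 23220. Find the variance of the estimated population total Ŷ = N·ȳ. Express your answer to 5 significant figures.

Var(Ŷ) = N²·Var(ȳ) = N²·(1 − n/N)·s²/n.
f = 5018/32645 = 0.15371420; Var(ȳ) = 0.84628580·23220/5018 = 3.9160535.
Var(Ŷ) = 32645² · 3.9160535 = 4.1733226 × 10^9.

4.1733 × 10^9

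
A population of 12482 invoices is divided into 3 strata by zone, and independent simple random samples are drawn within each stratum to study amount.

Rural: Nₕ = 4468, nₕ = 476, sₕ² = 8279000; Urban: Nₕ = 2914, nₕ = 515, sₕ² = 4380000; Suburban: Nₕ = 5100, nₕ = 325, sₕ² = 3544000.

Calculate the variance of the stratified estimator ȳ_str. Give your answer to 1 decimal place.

Var(ȳ_str) = Σₕ Wₕ²(1 − fₕ)sₕ²/nₕ with Wₕ = Nₕ/N, N = 12482.
Rural: Wₕ = 0.35795546; term = 0.35795546²·(1 − 0.10653536)·8279000/476 = 1991.1605.
Urban: Wₕ = 0.23345618; term = 0.23345618²·(1 − 0.17673301)·4380000/515 = 381.60875.
Suburban: Wₕ = 0.40858837; term = 0.40858837²·(1 − 0.06372549)·3544000/325 = 1704.455.
Sum = 4077.2243.

4077.2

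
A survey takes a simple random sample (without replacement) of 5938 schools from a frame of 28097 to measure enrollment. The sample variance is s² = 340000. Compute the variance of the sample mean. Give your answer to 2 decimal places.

45.16

Under SRS without replacement, Var(ȳ) = (1 − f)·s²/n with f = n/N = 5938/28097 = 0.21133929.
Var(ȳ) = (1 − 0.21133929)·340000/5938 = 0.78866071·57.258336 = 45.1574.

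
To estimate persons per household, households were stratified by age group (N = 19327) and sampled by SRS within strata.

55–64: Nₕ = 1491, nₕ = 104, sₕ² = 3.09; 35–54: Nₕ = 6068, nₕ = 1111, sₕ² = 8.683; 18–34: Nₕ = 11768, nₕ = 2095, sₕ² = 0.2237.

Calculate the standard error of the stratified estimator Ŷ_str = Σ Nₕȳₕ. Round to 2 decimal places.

555.59

Var(Ŷ_str) = Σₕ Nₕ²(1 − fₕ)sₕ²/nₕ.
55–64: 1491²·(1 − 104/1491)·3.09/104 = 61443.967.
35–54: 6068²·(1 − 1111/6068)·8.683/1111 = 235082.46.
18–34: 11768²·(1 − 2095/11768)·0.2237/2095 = 12154.744.
Sum = 308681.17.
SE = √(308681.17) = 555.59.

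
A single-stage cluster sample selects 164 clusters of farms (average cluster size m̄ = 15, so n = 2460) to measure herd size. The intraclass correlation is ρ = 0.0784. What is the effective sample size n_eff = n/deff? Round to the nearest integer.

1173

deff = 1 + (15 − 1)·0.0784 = 1 + 1.0976 = 2.0976.
n_eff = 2460 / 2.0976 = 1173.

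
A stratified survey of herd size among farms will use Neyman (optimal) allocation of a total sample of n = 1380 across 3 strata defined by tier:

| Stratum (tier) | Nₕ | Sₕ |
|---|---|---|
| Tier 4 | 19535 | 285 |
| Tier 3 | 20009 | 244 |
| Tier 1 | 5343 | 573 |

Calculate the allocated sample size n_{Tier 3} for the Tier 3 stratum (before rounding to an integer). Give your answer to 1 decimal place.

498.7

Neyman allocation: nₕ = n·NₕSₕ / Σⱼ NⱼSⱼ.
Σ NⱼSⱼ = 19535·285 + 20009·244 + 5343·573 = 1.351121 × 10^7.
n_{Tier 3} = 1380·20009·244 / (1.351121 × 10^7) = 498.7.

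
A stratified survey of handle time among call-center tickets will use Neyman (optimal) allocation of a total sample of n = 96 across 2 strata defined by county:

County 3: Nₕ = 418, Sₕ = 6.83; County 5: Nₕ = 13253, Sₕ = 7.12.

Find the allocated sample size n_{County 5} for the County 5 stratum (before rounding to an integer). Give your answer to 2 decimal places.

93.18

Neyman allocation: nₕ = n·NₕSₕ / Σⱼ NⱼSⱼ.
Σ NⱼSⱼ = 418·6.83 + 13253·7.12 = 97216.3.
n_{County 5} = 96·13253·7.12 / 97216.3 = 93.18.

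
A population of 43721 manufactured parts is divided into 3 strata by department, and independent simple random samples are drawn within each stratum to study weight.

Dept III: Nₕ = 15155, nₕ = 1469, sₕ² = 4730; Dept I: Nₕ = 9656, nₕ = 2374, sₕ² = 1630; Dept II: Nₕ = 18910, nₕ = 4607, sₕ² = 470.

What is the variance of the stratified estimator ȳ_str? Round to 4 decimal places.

Var(ȳ_str) = Σₕ Wₕ²(1 − fₕ)sₕ²/nₕ with Wₕ = Nₕ/N, N = 43721.
Dept III: Wₕ = 0.34662977; term = 0.34662977²·(1 − 0.09693171)·4730/1469 = 0.34937486.
Dept I: Wₕ = 0.22085497; term = 0.22085497²·(1 − 0.24585750)·1630/2374 = 0.025256586.
Dept II: Wₕ = 0.43251527; term = 0.43251527²·(1 − 0.24362771)·470/4607 = 0.014435045.
Sum = 0.38906649.

0.3891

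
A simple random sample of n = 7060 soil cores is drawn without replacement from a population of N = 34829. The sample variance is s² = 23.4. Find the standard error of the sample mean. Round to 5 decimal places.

0.05141

Under SRS without replacement, Var(ȳ) = (1 − f)·s²/n with f = n/N = 7060/34829 = 0.20270464.
Var(ȳ) = (1 − 0.20270464)·23.4/7060 = 0.79729536·0.0033144476 = 0.0026425937.
SE(ȳ) = √(0.0026425937) = 0.05141.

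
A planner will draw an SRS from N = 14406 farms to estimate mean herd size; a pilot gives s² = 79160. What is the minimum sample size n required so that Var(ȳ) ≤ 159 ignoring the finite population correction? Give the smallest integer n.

Without fpc, n₀ = s²/D = 79160/159 = 497.8616.
Rounding up, n = 498.

498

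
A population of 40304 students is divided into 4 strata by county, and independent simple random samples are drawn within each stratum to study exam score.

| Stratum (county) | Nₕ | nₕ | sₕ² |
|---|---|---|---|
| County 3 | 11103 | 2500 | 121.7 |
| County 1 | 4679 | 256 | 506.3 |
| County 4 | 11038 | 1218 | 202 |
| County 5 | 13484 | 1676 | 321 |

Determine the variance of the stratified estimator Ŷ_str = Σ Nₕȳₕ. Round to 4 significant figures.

9.405 × 10^7

Var(Ŷ_str) = Σₕ Nₕ²(1 − fₕ)sₕ²/nₕ.
County 3: 11103²·(1 − 2500/11103)·121.7/2500 = 4.6498702 × 10^6.
County 1: 4679²·(1 − 256/4679)·506.3/256 = 4.0929642 × 10^7.
County 4: 11038²·(1 − 1218/11038)·202/1218 = 1.7976534 × 10^7.
County 5: 13484²·(1 − 1676/13484)·321/1676 = 3.0494822 × 10^7.
Sum = 9.4050868 × 10^7.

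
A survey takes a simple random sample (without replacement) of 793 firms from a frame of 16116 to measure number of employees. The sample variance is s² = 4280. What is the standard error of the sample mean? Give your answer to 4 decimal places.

2.2653

Under SRS without replacement, Var(ȳ) = (1 − f)·s²/n with f = n/N = 793/16116 = 0.04920576.
Var(ȳ) = (1 − 0.04920576)·4280/793 = 0.95079424·5.3972257 = 5.1316511.
SE(ȳ) = √(5.1316511) = 2.2653.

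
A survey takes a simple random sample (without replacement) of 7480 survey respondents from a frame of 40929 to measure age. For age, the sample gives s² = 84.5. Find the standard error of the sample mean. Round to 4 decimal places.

Under SRS without replacement, Var(ȳ) = (1 − f)·s²/n with f = n/N = 7480/40929 = 0.18275550.
Var(ȳ) = (1 − 0.18275550)·84.5/7480 = 0.81724450·0.011296791 = 0.0092322406.
SE(ȳ) = √(0.0092322406) = 0.0961.

0.0961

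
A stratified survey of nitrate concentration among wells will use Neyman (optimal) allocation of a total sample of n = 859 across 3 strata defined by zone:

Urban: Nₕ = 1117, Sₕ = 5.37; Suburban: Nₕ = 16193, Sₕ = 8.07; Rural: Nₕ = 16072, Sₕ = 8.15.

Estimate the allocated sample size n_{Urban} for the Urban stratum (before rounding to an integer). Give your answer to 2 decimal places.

19.25

Neyman allocation: nₕ = n·NₕSₕ / Σⱼ NⱼSⱼ.
Σ NⱼSⱼ = 1117·5.37 + 16193·8.07 + 16072·8.15 = 267662.6.
n_{Urban} = 859·1117·5.37 / 267662.6 = 19.25.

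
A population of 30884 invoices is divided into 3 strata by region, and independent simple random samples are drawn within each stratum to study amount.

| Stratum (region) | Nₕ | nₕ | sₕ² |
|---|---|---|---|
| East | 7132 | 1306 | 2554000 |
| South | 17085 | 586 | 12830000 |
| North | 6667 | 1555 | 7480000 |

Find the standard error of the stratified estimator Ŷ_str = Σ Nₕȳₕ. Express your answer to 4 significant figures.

2.533 × 10^6

Var(Ŷ_str) = Σₕ Nₕ²(1 − fₕ)sₕ²/nₕ.
East: 7132²·(1 − 1306/7132)·2554000/1306 = 8.1256765 × 10^10.
South: 17085²·(1 − 586/17085)·12830000/586 = 6.1716551 × 10^12.
North: 6667²·(1 − 1555/6667)·7480000/1555 = 1.6394286 × 10^11.
Sum = 6.4168547 × 10^12.
SE = √(6.4168547 × 10^12) = 2.533 × 10^6.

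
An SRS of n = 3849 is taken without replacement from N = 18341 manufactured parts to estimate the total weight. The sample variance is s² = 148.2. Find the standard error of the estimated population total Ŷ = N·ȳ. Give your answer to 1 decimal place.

3199.1

Var(Ŷ) = N²·Var(ȳ) = N²·(1 − n/N)·s²/n.
f = 3849/18341 = 0.20985770; Var(ȳ) = 0.79014230·148.2/3849 = 0.03042325.
Var(Ŷ) = 18341² · 0.03042325 = 1.0234146 × 10^7.
SE(Ŷ) = √(1.0234146 × 10^7) = 3199.1.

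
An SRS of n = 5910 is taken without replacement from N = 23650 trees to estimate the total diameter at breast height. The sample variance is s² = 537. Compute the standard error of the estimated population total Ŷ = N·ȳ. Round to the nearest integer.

Var(Ŷ) = N²·Var(ȳ) = N²·(1 − n/N)·s²/n.
f = 5910/23650 = 0.24989429; Var(ȳ) = 0.75010571·537/5910 = 0.068156813.
Var(Ŷ) = 23650² · 0.068156813 = 3.8121639 × 10^7.
SE(Ŷ) = √(3.8121639 × 10^7) = 6174.

6174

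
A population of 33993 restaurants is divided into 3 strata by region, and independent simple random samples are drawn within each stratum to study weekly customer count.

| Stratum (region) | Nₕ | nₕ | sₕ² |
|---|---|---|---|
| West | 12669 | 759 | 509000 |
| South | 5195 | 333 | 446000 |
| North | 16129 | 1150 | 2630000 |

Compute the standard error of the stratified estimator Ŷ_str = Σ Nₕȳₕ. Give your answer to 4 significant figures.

Var(Ŷ_str) = Σₕ Nₕ²(1 − fₕ)sₕ²/nₕ.
West: 12669²·(1 − 759/12669)·509000/759 = 1.0118825 × 10^11.
South: 5195²·(1 − 333/5195)·446000/333 = 3.3829154 × 10^10.
North: 16129²·(1 − 1150/16129)·2630000/1150 = 5.5252021 × 10^11.
Sum = 6.8753761 × 10^11.
SE = √(6.8753761 × 10^11) = 829200.

829200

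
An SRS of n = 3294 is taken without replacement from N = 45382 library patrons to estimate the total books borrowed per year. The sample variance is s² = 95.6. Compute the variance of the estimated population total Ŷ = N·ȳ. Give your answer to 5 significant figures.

5.5434 × 10^7

Var(Ŷ) = N²·Var(ȳ) = N²·(1 − n/N)·s²/n.
f = 3294/45382 = 0.07258384; Var(ȳ) = 0.92741616·95.6/3294 = 0.026915903.
Var(Ŷ) = 45382² · 0.026915903 = 5.5434 × 10^7.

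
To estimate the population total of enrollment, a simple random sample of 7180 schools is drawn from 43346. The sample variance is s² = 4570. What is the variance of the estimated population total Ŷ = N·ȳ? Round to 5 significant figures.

Var(Ŷ) = N²·Var(ȳ) = N²·(1 − n/N)·s²/n.
f = 7180/43346 = 0.16564389; Var(ȳ) = 0.83435611·4570/7180 = 0.53105953.
Var(Ŷ) = 43346² · 0.53105953 = 9.9779485 × 10^8.

9.9779 × 10^8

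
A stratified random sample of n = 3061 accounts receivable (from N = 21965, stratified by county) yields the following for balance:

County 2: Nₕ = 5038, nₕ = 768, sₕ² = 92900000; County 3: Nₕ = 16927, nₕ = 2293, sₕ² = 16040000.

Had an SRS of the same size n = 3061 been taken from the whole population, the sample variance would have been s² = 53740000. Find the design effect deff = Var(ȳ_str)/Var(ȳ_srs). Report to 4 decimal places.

0.5947

Var(ȳ_str) = Σ Wₕ²(1−fₕ)sₕ²/nₕ with Wₕ = Nₕ/21965:
  County 2: (5038/21965)²·(1−768/5038)·92900000/768 = 5393.5923
  County 3: (16927/21965)²·(1−2293/16927)·16040000/2293 = 3591.5419
  → Var(ȳ_str) = 8985.1342.
Var(ȳ_srs) = (1 − 3061/21965)·53740000/3061 = 15109.735.
deff = 8985.1342 / 15109.735 = 0.5947.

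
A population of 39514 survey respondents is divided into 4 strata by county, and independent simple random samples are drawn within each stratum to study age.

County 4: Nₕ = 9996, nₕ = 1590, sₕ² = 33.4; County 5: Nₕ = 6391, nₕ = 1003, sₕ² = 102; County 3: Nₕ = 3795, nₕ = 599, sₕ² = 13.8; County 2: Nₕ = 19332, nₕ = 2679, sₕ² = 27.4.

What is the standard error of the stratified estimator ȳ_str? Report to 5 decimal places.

Var(ȳ_str) = Σₕ Wₕ²(1 − fₕ)sₕ²/nₕ with Wₕ = Nₕ/N, N = 39514.
County 4: Wₕ = 0.25297363; term = 0.25297363²·(1 − 0.15906363)·33.4/1590 = 0.0011304803.
County 5: Wₕ = 0.16174014; term = 0.16174014²·(1 − 0.15693945)·102/1003 = 0.002242816.
County 3: Wₕ = 0.09604191; term = 0.09604191²·(1 − 0.15783926)·13.8/599 = 1.789653 × 10^-4.
County 2: Wₕ = 0.48924432; term = 0.48924432²·(1 − 0.13857852)·27.4/2679 = 0.0021088473.
Sum = 0.0056611089.
SE = √(0.0056611089) = 0.07524.

0.07524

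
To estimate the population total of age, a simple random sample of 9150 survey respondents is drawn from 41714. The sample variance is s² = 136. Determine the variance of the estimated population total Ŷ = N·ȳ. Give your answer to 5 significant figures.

Var(Ŷ) = N²·Var(ȳ) = N²·(1 − n/N)·s²/n.
f = 9150/41714 = 0.21935082; Var(ȳ) = 0.78064918·136/9150 = 0.011603092.
Var(Ŷ) = 41714² · 0.011603092 = 2.0190051 × 10^7.

2.0190 × 10^7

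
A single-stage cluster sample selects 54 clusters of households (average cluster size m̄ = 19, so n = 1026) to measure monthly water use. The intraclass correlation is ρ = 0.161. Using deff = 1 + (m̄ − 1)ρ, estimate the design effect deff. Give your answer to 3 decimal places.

deff = 1 + (19 − 1)·0.161 = 1 + 2.898 = 3.898.

3.898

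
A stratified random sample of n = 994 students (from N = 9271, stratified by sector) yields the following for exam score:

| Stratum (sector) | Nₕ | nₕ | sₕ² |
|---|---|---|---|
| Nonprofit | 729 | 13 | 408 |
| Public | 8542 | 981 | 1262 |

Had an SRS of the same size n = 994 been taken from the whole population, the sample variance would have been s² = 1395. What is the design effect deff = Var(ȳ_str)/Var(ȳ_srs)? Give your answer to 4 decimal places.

Var(ȳ_str) = Σ Wₕ²(1−fₕ)sₕ²/nₕ with Wₕ = Nₕ/9271:
  Nonprofit: (729/9271)²·(1−13/729)·408/13 = 0.19059179
  Public: (8542/9271)²·(1−981/8542)·1262/981 = 0.96666499
  → Var(ȳ_str) = 1.1572568.
Var(ȳ_srs) = (1 − 994/9271)·1395/994 = 1.2529513.
deff = 1.1572568 / 1.2529513 = 0.9236.

0.9236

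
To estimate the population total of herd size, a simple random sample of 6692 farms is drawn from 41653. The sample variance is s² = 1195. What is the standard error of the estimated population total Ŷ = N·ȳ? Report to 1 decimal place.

Var(Ŷ) = N²·Var(ȳ) = N²·(1 − n/N)·s²/n.
f = 6692/41653 = 0.16066070; Var(ȳ) = 0.83933930·1195/6692 = 0.14988202.
Var(Ŷ) = 41653² · 0.14988202 = 2.6004117 × 10^8.
SE(Ŷ) = √(2.6004117 × 10^8) = 16125.8.

16125.8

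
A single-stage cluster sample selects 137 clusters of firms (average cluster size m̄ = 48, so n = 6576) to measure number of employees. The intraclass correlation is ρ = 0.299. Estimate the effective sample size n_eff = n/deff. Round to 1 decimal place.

436.9

deff = 1 + (48 − 1)·0.299 = 1 + 14.053 = 15.053.
n_eff = 6576 / 15.053 = 436.9.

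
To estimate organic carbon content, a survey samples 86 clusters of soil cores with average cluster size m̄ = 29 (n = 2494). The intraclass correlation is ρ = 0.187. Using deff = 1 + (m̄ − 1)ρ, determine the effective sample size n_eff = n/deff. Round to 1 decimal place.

399.9

deff = 1 + (29 − 1)·0.187 = 1 + 5.236 = 6.236.
n_eff = 2494 / 6.236 = 399.9.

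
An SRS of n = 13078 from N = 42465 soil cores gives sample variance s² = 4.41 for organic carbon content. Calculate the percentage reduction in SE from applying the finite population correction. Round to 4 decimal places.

16.8117

f = n/N = 13078/42465 = 0.30797127.
SE_no-fpc = √(s²/n) = 0.018363211; SE_fpc = √((1−f)s²/n) = 0.015276037.
Ratio = √(1−f) = 0.83188264. Reduction = 100·(1 − 0.83188264) = 16.8117%.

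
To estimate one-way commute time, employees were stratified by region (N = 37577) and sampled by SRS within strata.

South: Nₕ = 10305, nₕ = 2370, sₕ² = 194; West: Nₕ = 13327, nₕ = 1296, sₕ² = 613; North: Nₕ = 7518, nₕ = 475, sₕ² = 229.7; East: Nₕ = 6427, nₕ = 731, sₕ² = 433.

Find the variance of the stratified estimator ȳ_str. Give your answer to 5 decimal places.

Var(ȳ_str) = Σₕ Wₕ²(1 − fₕ)sₕ²/nₕ with Wₕ = Nₕ/N, N = 37577.
South: Wₕ = 0.27423690; term = 0.27423690²·(1 − 0.22998544)·194/2370 = 0.0047402812.
West: Wₕ = 0.35465843; term = 0.35465843²·(1 − 0.09724619)·613/1296 = 0.053708792.
North: Wₕ = 0.20006919; term = 0.20006919²·(1 − 0.06318170)·229.7/475 = 0.018133565.
East: Wₕ = 0.17103547; term = 0.17103547²·(1 − 0.11373891)·433/731 = 0.015356937.
Sum = 0.091939575.

0.09194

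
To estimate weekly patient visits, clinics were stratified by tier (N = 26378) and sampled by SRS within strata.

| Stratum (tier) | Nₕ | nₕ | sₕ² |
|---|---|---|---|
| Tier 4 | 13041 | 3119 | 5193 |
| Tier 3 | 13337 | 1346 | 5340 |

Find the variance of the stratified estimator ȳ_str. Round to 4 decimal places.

Var(ȳ_str) = Σₕ Wₕ²(1 − fₕ)sₕ²/nₕ with Wₕ = Nₕ/N, N = 26378.
Tier 4: Wₕ = 0.49438926; term = 0.49438926²·(1 − 0.23916878)·5193/3119 = 0.30962024.
Tier 3: Wₕ = 0.50561074; term = 0.50561074²·(1 − 0.10092225)·5340/1346 = 0.9118555.
Sum = 1.2214757.

1.2215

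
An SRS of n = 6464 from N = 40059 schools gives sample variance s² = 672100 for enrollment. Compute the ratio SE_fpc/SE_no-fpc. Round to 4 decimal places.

f = n/N = 6464/40059 = 0.16136199.
SE_no-fpc = √(s²/n) = 10.196856; SE_fpc = √((1−f)s²/n) = 9.337993.
Ratio = √(1−f) = 0.91577181.

0.9158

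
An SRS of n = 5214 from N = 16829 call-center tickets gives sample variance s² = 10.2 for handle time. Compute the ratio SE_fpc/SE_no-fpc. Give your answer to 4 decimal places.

f = n/N = 5214/16829 = 0.30982233.
SE_no-fpc = √(s²/n) = 0.044229759; SE_fpc = √((1−f)s²/n) = 0.036744727.
Ratio = √(1−f) = 0.83076932.

0.8308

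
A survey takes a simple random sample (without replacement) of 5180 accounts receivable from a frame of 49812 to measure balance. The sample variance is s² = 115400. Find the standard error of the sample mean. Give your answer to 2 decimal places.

4.47

Under SRS without replacement, Var(ȳ) = (1 − f)·s²/n with f = n/N = 5180/49812 = 0.10399101.
Var(ȳ) = (1 − 0.10399101)·115400/5180 = 0.89600899·22.277992 = 19.961281.
SE(ȳ) = √(19.961281) = 4.47.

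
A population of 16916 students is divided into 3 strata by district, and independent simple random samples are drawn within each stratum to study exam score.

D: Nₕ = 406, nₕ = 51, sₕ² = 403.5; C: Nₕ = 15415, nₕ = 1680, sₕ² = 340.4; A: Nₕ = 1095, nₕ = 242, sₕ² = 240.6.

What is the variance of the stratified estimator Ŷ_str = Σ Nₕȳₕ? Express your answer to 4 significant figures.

4.497 × 10^7

Var(Ŷ_str) = Σₕ Nₕ²(1 − fₕ)sₕ²/nₕ.
D: 406²·(1 − 51/406)·403.5/51 = 1.1403226 × 10^6.
C: 15415²·(1 − 1680/15415)·340.4/1680 = 4.2899523 × 10^7.
A: 1095²·(1 − 242/1095)·240.6/242 = 928631.49.
Sum = 4.4968477 × 10^7.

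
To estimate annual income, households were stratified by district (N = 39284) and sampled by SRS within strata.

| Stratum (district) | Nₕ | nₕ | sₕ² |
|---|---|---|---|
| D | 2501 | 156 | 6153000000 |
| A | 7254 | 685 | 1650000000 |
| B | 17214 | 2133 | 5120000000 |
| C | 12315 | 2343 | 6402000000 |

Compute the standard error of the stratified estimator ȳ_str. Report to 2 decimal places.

919.51

Var(ȳ_str) = Σₕ Wₕ²(1 − fₕ)sₕ²/nₕ with Wₕ = Nₕ/N, N = 39284.
D: Wₕ = 0.06366460; term = 0.06366460²·(1 − 0.06237505)·6153000000/156 = 149895.11.
A: Wₕ = 0.18465533; term = 0.18465533²·(1 − 0.09443066)·1650000000/685 = 74377.021.
B: Wₕ = 0.43819367; term = 0.43819367²·(1 − 0.12391077)·5120000000/2133 = 403793.79.
C: Wₕ = 0.31348641; term = 0.31348641²·(1 − 0.19025579)·6402000000/2343 = 217434.6.
Sum = 845500.52.
SE = √(845500.52) = 919.51.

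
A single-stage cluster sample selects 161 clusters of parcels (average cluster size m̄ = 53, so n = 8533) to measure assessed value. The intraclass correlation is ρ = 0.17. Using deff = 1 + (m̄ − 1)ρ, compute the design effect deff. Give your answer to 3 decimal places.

9.840

deff = 1 + (53 − 1)·0.17 = 1 + 8.84 = 9.84.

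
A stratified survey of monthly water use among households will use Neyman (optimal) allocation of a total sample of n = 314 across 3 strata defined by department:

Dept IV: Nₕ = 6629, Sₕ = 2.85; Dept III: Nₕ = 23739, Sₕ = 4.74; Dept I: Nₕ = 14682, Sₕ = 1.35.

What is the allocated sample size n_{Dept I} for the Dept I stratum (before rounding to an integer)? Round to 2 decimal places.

41.15

Neyman allocation: nₕ = n·NₕSₕ / Σⱼ NⱼSⱼ.
Σ NⱼSⱼ = 6629·2.85 + 23739·4.74 + 14682·1.35 = 151236.21.
n_{Dept I} = 314·14682·1.35 / 151236.21 = 41.15.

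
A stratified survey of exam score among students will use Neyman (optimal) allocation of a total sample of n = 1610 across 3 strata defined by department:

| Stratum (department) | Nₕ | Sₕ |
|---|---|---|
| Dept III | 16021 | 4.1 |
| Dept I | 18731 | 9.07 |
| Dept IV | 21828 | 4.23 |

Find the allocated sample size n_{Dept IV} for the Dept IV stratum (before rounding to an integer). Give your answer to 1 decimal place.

Neyman allocation: nₕ = n·NₕSₕ / Σⱼ NⱼSⱼ.
Σ NⱼSⱼ = 16021·4.1 + 18731·9.07 + 21828·4.23 = 327908.71.
n_{Dept IV} = 1610·21828·4.23 / 327908.71 = 453.3.

453.3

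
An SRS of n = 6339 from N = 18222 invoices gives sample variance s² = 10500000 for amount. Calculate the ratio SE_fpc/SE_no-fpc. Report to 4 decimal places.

f = n/N = 6339/18222 = 0.34787619.
SE_no-fpc = √(s²/n) = 40.69905; SE_fpc = √((1−f)s²/n) = 32.866185.
Ratio = √(1−f) = 0.80754183.

0.8075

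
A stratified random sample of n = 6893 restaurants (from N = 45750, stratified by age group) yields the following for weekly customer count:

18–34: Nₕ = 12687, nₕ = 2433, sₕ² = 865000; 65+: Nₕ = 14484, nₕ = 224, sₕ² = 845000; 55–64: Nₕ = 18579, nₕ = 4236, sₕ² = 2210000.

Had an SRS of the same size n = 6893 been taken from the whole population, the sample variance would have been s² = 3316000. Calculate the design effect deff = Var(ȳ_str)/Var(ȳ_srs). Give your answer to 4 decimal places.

1.1277

Var(ȳ_str) = Σ Wₕ²(1−fₕ)sₕ²/nₕ with Wₕ = Nₕ/45750:
  18–34: (12687/45750)²·(1−2433/12687)·865000/2433 = 22.097546
  65+: (14484/45750)²·(1−224/14484)·845000/224 = 372.24985
  55–64: (18579/45750)²·(1−4236/18579)·2210000/4236 = 66.42269
  → Var(ȳ_str) = 460.77009.
Var(ȳ_srs) = (1 − 6893/45750)·3316000/6893 = 408.58688.
deff = 460.77009 / 408.58688 = 1.1277.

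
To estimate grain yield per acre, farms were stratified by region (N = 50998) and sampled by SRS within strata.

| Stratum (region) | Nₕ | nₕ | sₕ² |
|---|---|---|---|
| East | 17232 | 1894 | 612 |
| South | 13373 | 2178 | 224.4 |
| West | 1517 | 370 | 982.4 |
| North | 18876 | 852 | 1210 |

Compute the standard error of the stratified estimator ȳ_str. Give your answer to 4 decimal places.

Var(ȳ_str) = Σₕ Wₕ²(1 − fₕ)sₕ²/nₕ with Wₕ = Nₕ/N, N = 50998.
East: Wₕ = 0.33789560; term = 0.33789560²·(1 − 0.10991179)·612/1894 = 0.032837462.
South: Wₕ = 0.26222597; term = 0.26222597²·(1 − 0.16286548)·224.4/2178 = 0.0059307775.
West: Wₕ = 0.02974626; term = 0.02974626²·(1 − 0.24390244)·982.4/370 = 0.0017763533.
North: Wₕ = 0.37013216; term = 0.37013216²·(1 − 0.04513668)·1210/852 = 0.18578072.
Sum = 0.22632531.
SE = √(0.22632531) = 0.4757.

0.4757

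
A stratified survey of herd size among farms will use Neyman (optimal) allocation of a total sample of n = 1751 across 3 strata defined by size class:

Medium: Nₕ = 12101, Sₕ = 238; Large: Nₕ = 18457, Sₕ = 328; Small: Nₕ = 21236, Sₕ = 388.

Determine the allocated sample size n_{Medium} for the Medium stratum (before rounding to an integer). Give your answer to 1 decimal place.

Neyman allocation: nₕ = n·NₕSₕ / Σⱼ NⱼSⱼ.
Σ NⱼSⱼ = 12101·238 + 18457·328 + 21236·388 = 1.7173502 × 10^7.
n_{Medium} = 1751·12101·238 / (1.7173502 × 10^7) = 293.6.

293.6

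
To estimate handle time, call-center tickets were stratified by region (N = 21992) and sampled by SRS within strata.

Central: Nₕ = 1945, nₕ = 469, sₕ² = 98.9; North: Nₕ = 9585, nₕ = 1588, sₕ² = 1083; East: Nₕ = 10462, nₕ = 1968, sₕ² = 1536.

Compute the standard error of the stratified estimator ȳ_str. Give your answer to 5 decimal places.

0.50273

Var(ȳ_str) = Σₕ Wₕ²(1 − fₕ)sₕ²/nₕ with Wₕ = Nₕ/N, N = 21992.
Central: Wₕ = 0.08844125; term = 0.08844125²·(1 − 0.24113111)·98.9/469 = 0.0012516992.
North: Wₕ = 0.43584031; term = 0.43584031²·(1 − 0.16567553)·1083/1588 = 0.10808557.
East: Wₕ = 0.47571844; term = 0.47571844²·(1 − 0.18810935)·1536/1968 = 0.14340478.
Sum = 0.25274205.
SE = √(0.25274205) = 0.50273.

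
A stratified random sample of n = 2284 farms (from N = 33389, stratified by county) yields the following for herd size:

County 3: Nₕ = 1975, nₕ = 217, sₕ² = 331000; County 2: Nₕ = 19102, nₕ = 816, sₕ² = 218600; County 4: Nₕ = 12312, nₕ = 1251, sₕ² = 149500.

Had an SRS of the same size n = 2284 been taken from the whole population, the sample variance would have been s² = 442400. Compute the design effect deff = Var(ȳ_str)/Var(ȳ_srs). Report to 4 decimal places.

Var(ȳ_str) = Σ Wₕ²(1−fₕ)sₕ²/nₕ with Wₕ = Nₕ/33389:
  County 3: (1975/33389)²·(1−217/1975)·331000/217 = 4.7505884
  County 2: (19102/33389)²·(1−816/19102)·218600/816 = 83.936476
  County 4: (12312/33389)²·(1−1251/12312)·149500/1251 = 14.598225
  → Var(ȳ_str) = 103.28529.
Var(ȳ_srs) = (1 − 2284/33389)·442400/2284 = 180.4454.
deff = 103.28529 / 180.4454 = 0.5724.

0.5724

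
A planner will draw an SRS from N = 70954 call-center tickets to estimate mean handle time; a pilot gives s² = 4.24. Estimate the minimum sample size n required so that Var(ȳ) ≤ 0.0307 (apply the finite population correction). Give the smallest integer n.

138

Without fpc, n₀ = s²/D = 4.24/0.0307 = 138.1107.
With fpc, (1 − n/N)·s²/n ≤ D requires n ≥ n₀/(1 + n₀/N) = 138.1107/(1 + 138.1107/70954) = 137.8424.
Rounding up, n = 138.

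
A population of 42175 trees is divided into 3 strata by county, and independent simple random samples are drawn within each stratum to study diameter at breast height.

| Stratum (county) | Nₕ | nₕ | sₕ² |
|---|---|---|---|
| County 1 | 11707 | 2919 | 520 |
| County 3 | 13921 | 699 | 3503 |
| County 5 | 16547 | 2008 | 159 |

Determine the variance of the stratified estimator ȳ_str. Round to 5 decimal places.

0.53960

Var(ȳ_str) = Σₕ Wₕ²(1 − fₕ)sₕ²/nₕ with Wₕ = Nₕ/N, N = 42175.
County 1: Wₕ = 0.27758151; term = 0.27758151²·(1 − 0.24933800)·520/2919 = 0.010303736.
County 3: Wₕ = 0.33007706; term = 0.33007706²·(1 − 0.05021191)·3503/699 = 0.5185855.
County 5: Wₕ = 0.39234143; term = 0.39234143²·(1 − 0.12135130)·159/2008 = 0.010709693.
Sum = 0.53959893.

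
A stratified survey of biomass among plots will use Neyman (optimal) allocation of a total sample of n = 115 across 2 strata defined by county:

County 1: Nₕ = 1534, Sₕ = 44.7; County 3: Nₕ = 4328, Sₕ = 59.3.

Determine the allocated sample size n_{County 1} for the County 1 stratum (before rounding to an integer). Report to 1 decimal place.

24.2

Neyman allocation: nₕ = n·NₕSₕ / Σⱼ NⱼSⱼ.
Σ NⱼSⱼ = 1534·44.7 + 4328·59.3 = 325220.2.
n_{County 1} = 115·1534·44.7 / 325220.2 = 24.2.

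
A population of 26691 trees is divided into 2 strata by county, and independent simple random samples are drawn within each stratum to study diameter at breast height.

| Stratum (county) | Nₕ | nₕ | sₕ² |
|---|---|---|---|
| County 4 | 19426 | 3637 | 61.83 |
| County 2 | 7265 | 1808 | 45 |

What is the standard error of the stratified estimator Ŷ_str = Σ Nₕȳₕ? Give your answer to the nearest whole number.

2490

Var(Ŷ_str) = Σₕ Nₕ²(1 − fₕ)sₕ²/nₕ.
County 4: 19426²·(1 − 3637/19426)·61.83/3637 = 5.2142753 × 10^6.
County 2: 7265²·(1 − 1808/7265)·45/1808 = 986742.1.
Sum = 6.2010174 × 10^6.
SE = √(6.2010174 × 10^6) = 2490.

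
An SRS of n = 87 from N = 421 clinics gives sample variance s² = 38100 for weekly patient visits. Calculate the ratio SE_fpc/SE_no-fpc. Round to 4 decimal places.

0.8907

f = n/N = 87/421 = 0.20665083.
SE_no-fpc = √(s²/n) = 20.926802; SE_fpc = √((1−f)s²/n) = 18.639534.
Ratio = √(1−f) = 0.89070150.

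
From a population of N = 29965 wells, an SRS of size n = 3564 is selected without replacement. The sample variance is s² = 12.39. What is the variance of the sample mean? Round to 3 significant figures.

Under SRS without replacement, Var(ȳ) = (1 − f)·s²/n with f = n/N = 3564/29965 = 0.11893876.
Var(ȳ) = (1 − 0.11893876)·12.39/3564 = 0.88106124·0.003476431 = 0.0030629486.

0.00306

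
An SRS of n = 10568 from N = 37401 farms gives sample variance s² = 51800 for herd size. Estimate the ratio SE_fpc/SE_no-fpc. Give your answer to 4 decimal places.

0.8470

f = n/N = 10568/37401 = 0.28255929.
SE_no-fpc = √(s²/n) = 2.2139534; SE_fpc = √((1−f)s²/n) = 1.87526.
Ratio = √(1−f) = 0.84701872.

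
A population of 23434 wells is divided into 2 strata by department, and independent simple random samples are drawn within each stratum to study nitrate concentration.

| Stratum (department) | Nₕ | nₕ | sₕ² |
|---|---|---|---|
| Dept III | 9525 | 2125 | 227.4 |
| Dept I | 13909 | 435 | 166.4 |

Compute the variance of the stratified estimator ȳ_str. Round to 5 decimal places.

0.14428

Var(ȳ_str) = Σₕ Wₕ²(1 − fₕ)sₕ²/nₕ with Wₕ = Nₕ/N, N = 23434.
Dept III: Wₕ = 0.40646070; term = 0.40646070²·(1 − 0.22309711)·227.4/2125 = 0.013735212.
Dept I: Wₕ = 0.59353930; term = 0.59353930²·(1 − 0.03127471)·166.4/435 = 0.13054603.
Sum = 0.14428124.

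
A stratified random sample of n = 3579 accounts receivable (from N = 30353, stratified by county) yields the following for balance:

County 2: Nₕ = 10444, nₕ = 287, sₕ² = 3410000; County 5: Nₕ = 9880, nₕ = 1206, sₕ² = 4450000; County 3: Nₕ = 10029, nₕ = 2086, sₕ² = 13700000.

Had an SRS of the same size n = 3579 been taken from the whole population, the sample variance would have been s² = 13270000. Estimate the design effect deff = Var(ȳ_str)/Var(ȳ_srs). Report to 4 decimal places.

0.6969

Var(ȳ_str) = Σ Wₕ²(1−fₕ)sₕ²/nₕ with Wₕ = Nₕ/30353:
  County 2: (10444/30353)²·(1−287/10444)·3410000/287 = 1368.0487
  County 5: (9880/30353)²·(1−1206/9880)·4450000/1206 = 343.23046
  County 3: (10029/30353)²·(1−2086/10029)·13700000/2086 = 567.86515
  → Var(ȳ_str) = 2279.1443.
Var(ȳ_srs) = (1 − 3579/30353)·13270000/3579 = 3270.5505.
deff = 2279.1443 / 3270.5505 = 0.6969.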